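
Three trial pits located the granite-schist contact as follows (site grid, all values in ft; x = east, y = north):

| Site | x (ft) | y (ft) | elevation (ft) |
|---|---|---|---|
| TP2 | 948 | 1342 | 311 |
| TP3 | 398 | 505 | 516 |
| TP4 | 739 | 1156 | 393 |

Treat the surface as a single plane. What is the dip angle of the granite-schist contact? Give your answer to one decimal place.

22.8°

Let the plane be z = a·x + b·y + c.
TP3−TP2: −550a − 837b = 205;  TP4−TP2: −209a − 186b = 82.
Solving gives a = −0.41997, b = 0.03105.
Gradient magnitude |∇z| = √(a² + b²) = √(0.17638 + 0.00096) = 0.42112.
True dip = arctan(0.42112) = 22.8°, dipping toward E (azimuth ≈ 094°).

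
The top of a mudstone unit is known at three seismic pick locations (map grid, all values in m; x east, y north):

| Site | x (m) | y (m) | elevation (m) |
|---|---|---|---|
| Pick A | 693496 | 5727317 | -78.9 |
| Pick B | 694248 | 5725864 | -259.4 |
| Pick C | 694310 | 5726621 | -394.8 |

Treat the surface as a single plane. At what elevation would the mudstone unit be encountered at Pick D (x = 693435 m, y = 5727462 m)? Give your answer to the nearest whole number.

Two edge vectors: Pick A→Pick B = (752, -1453, -180.5), Pick A→Pick C = (814, -696, -315.9).
Normal n = (Pick A→Pick B) × (Pick A→Pick C) = (333374.7, 90629.8, 659350).
So ∂z/∂x = −n_x/n_z = −0.50561113 and ∂z/∂y = −n_y/n_z = −0.13745325.
Intercept c from Pick A: -78.9 + 350639.30 + 787238.33 = 1137798.73.
At (693435, 5727462): z = −350608.5 − 787258.3 + 1137798.73 = -68.0 m.

-68 m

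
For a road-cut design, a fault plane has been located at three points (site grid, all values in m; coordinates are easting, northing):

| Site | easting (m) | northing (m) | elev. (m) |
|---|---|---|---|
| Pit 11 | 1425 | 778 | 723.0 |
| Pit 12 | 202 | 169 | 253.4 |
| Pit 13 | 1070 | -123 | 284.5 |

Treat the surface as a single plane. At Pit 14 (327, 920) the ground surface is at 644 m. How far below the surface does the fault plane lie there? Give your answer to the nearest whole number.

Let the plane be z = a·easting + b·northing + c.
Pit 12−Pit 11: −1223a − 609b = −469.6;  Pit 13−Pit 11: −355a − 901b = −438.5.
Solving gives a = 0.17620, b = 0.41726.
Then c = 723 − a·1425 − b·778 = 147.29.
At (327, 920): z_contact = 57.6 + 383.9 + 147.29 = 588.8 m.
Depth below ground = 644 − 588.8 = 55 m.

55 m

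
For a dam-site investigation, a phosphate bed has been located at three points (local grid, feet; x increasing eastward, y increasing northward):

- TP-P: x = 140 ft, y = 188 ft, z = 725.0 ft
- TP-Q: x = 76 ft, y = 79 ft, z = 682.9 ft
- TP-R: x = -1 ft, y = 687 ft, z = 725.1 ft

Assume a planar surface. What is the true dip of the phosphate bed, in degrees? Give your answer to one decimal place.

24.8°

Two edge vectors: TP-P→TP-Q = (-64, -109, -42.1), TP-P→TP-R = (-141, 499, 0.1).
Normal n = (TP-P→TP-Q) × (TP-P→TP-R) = (20997, 5942.5, -47305).
So ∂z/∂x = −n_x/n_z = 0.44386 and ∂z/∂y = −n_y/n_z = 0.12562.
Gradient magnitude |∇z| = √(a² + b²) = √(0.19702 + 0.01578) = 0.46130.
True dip = arctan(0.46130) = 24.8°, dipping toward WSW (azimuth ≈ 254°).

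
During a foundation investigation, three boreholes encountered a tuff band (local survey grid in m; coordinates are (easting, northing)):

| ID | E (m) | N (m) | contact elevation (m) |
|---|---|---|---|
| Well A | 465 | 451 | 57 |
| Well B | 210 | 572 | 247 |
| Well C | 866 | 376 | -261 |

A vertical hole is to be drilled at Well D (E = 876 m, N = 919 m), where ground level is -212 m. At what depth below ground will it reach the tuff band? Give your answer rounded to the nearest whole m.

Two edge vectors: Well A→Well B = (-255, 121, 190), Well A→Well C = (401, -75, -318).
Normal n = (Well A→Well B) × (Well A→Well C) = (-24228, -4900, -29396).
So ∂z/∂E = −n_x/n_z = −0.82419 and ∂z/∂N = −n_y/n_z = −0.16669.
Intercept c from Well A: 57 + 383.25 + 75.18 = 515.43.
At (876, 919): z_contact = −722.0 − 153.2 + 515.43 = -359.8 m.
Depth below ground = -212 − (-359.8) = 148 m.

148 m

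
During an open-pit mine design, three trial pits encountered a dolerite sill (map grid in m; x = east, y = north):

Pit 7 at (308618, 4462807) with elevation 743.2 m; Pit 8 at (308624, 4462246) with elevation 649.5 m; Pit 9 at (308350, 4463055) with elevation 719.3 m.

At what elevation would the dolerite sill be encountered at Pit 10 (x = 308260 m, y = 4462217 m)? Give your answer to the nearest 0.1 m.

Let the plane be z = a·x + b·y + c.
Pit 8−Pit 7: 6a − 561b = −93.7;  Pit 9−Pit 7: −268a + 248b = −23.9.
Solving gives a = 0.246174258, b = 0.169656053.
Then c = 743.2 − a·308618 − b·4462807 = −832372.83.
At (308260, 4462217): z = 75885.7 + 757042.1 − 832372.83 = 555.0 m.

555.0 m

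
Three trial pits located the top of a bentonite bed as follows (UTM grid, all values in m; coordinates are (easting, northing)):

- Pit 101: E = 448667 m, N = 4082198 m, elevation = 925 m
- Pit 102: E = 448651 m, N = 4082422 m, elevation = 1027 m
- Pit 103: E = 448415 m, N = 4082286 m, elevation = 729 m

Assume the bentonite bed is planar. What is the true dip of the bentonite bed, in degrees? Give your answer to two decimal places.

Let the plane be z = a·E + b·N + c.
Pit 102−Pit 101: −16a + 224b = 102;  Pit 103−Pit 101: −252a + 88b = −196.
Solving gives a = 0.96076, b = 0.52398.
Gradient magnitude |∇z| = √(a² + b²) = √(0.92305 + 0.27456) = 1.09435.
True dip = arctan(1.09435) = 47.58°, dipping toward WSW (azimuth ≈ 241°).

47.58°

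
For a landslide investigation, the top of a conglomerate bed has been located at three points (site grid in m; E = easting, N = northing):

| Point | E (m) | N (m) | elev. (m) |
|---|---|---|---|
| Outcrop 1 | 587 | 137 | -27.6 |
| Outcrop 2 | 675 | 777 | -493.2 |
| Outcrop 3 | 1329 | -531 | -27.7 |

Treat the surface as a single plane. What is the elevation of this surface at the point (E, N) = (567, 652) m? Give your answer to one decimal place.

-349.3 m

Two edge vectors: Outcrop 1→Outcrop 2 = (88, 640, -465.6), Outcrop 1→Outcrop 3 = (742, -668, -0.1).
Normal n = (Outcrop 1→Outcrop 2) × (Outcrop 1→Outcrop 3) = (-311084.8, -345466.4, -533664).
So ∂z/∂E = −n_x/n_z = −0.582923 and ∂z/∂N = −n_y/n_z = −0.647348.
Intercept c from Outcrop 1: -27.6 + 342.18 + 88.69 = 403.26.
At (567, 652): z = −330.5 − 422.1 + 403.26 = -349.3 m.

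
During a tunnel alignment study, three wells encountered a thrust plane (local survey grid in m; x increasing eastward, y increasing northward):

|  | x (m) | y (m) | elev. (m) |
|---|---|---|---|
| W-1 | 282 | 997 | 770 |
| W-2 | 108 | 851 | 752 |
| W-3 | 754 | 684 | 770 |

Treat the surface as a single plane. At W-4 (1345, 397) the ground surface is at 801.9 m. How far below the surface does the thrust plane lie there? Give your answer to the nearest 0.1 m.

Let the plane be z = a·x + b·y + c.
W-2−W-1: −174a − 146b = −18;  W-3−W-1: 472a − 313b = 0.
Solving gives a = 0.045666, b = 0.068864.
Then c = 770 − a·282 − b·997 = 688.46.
At (1345, 397): z_contact = 61.42 + 27.34 + 688.46 = 777.22 m.
Depth below ground = 801.9 − 777.22 = 24.7 m.

24.7 m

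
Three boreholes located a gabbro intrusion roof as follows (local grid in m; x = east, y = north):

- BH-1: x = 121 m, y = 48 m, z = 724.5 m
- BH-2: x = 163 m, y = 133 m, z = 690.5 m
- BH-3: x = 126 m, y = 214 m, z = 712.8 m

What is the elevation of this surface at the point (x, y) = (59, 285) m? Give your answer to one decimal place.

Two edge vectors: BH-1→BH-2 = (42, 85, -34), BH-1→BH-3 = (5, 166, -11.7).
Normal n = (BH-1→BH-2) × (BH-1→BH-3) = (4649.5, 321.4, 6547).
So ∂z/∂x = −n_x/n_z = −0.71017 and ∂z/∂y = −n_y/n_z = −0.04909.
Intercept c from BH-1: 724.5 + 85.93 + 2.36 = 812.79.
At (59, 285): z = −41.9 − 14.0 + 812.79 = 756.9 m.

756.9 m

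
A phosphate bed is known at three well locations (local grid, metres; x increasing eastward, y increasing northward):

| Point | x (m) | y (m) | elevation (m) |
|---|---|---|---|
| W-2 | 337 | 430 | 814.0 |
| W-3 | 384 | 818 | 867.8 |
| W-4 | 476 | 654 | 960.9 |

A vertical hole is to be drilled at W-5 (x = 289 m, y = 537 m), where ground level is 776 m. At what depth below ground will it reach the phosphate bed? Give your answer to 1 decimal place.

Let the plane be z = a·x + b·y + c.
W-3−W-2: 47a + 388b = 53.8;  W-4−W-2: 139a + 224b = 146.9.
Solving gives a = 1.03553, b = 0.01322.
Then c = 814 − a·337 − b·430 = 459.34.
At (289, 537): z_contact = 299.27 + 7.10 + 459.34 = 765.71 m.
Depth below ground = 776 − 765.71 = 10.3 m.

10.3 m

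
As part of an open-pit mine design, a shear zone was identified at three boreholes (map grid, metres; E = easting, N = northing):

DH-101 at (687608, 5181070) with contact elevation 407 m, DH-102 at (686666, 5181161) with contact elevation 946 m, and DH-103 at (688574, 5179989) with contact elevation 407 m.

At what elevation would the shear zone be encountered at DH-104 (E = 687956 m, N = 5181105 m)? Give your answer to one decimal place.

169.5 m

Two edge vectors: DH-101→DH-102 = (-942, 91, 539), DH-101→DH-103 = (966, -1081, 0).
Normal n = (DH-101→DH-102) × (DH-101→DH-103) = (582659, 520674, 930396).
So ∂z/∂E = −n_x/n_z = −0.626248393 and ∂z/∂N = −n_y/n_z = −0.559626224.
Intercept c from DH-101: 407 + 430613.41 + 2899462.64 = 3330483.04.
At (687956, 5181105): z = −430831.3 − 2899482.2 + 3330483.04 = 169.5 m.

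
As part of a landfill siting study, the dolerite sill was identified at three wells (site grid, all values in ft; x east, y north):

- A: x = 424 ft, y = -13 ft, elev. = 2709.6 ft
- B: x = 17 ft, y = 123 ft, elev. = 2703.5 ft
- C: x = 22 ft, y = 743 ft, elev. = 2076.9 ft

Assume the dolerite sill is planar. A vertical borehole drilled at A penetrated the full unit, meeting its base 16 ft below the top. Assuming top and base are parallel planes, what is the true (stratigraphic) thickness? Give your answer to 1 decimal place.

Two edge vectors: A→B = (-407, 136, -6.1), A→C = (-402, 756, -632.7).
Normal n = (A→B) × (A→C) = (-81435.6, -255056.7, -253020).
So ∂z/∂x = −n_x/n_z = −0.32185 and ∂z/∂y = −n_y/n_z = −1.00805.
|∇z| = √(a²+b²) = 1.05818, so dip δ = arctan(1.05818) = 46.62°.
True thickness = vertical thickness × cos δ = 16 × cos 46.62° = 11.0 ft.

11.0 ft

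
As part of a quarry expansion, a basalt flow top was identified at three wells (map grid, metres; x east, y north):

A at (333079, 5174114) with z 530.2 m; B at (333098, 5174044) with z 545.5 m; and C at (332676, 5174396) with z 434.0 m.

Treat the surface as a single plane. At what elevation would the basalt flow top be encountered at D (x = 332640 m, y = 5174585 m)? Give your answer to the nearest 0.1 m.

Two edge vectors: A→B = (19, -70, 15.3), A→C = (-403, 282, -96.2).
Normal n = (A→B) × (A→C) = (2419.4, -4338.1, -22852).
So ∂z/∂x = −n_x/n_z = 0.105872571 and ∂z/∂y = −n_y/n_z = −0.189834588.
Intercept c from A: 530.2 − 35263.93 + 982225.80 = 947492.07.
At (332640, 5174585): z = 35217.5 − 982315.2 + 947492.07 = 394.3 m.

394.3 m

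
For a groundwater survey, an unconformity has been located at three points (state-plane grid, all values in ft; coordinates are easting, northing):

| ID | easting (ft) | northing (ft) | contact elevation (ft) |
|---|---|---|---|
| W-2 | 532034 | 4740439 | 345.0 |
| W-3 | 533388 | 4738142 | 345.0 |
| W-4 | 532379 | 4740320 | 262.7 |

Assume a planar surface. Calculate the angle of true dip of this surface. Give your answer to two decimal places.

19.17°

Two edge vectors: W-2→W-3 = (1354, -2297, 0), W-2→W-4 = (345, -119, -82.3).
Normal n = (W-2→W-3) × (W-2→W-4) = (189043.1, 111434.2, 631339).
So ∂z/∂easting = −n_x/n_z = −0.29943 and ∂z/∂northing = −n_y/n_z = −0.17650.
Gradient magnitude |∇z| = √(a² + b²) = √(0.08966 + 0.03115) = 0.34758.
True dip = arctan(0.34758) = 19.17°, dipping toward ENE (azimuth ≈ 059°).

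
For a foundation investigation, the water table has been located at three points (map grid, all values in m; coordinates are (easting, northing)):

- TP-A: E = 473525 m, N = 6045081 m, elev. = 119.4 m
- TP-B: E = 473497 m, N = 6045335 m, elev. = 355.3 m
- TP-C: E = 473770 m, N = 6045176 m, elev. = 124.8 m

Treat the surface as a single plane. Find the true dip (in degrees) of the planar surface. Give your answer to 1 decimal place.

43.5°

Two edge vectors: TP-A→TP-B = (-28, 254, 235.9), TP-A→TP-C = (245, 95, 5.4).
Normal n = (TP-A→TP-B) × (TP-A→TP-C) = (-21038.9, 57946.7, -64890).
So ∂z/∂E = −n_x/n_z = −0.32422 and ∂z/∂N = −n_y/n_z = 0.89300.
Gradient magnitude |∇z| = √(a² + b²) = √(0.10512 + 0.79745) = 0.95004.
True dip = arctan(0.95004) = 43.5°, dipping toward SSE (azimuth ≈ 160°).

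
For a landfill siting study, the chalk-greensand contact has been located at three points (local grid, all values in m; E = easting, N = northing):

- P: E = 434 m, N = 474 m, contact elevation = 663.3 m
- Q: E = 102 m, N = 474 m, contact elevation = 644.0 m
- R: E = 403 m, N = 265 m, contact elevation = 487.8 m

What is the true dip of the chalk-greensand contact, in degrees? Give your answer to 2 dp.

39.80°

Two edge vectors: P→Q = (-332, 0, -19.3), P→R = (-31, -209, -175.5).
Normal n = (P→Q) × (P→R) = (-4033.7, -57667.7, 69388).
So ∂z/∂E = −n_x/n_z = 0.05813 and ∂z/∂N = −n_y/n_z = 0.83109.
Gradient magnitude |∇z| = √(a² + b²) = √(0.00338 + 0.69071) = 0.83312.
True dip = arctan(0.83312) = 39.80°, dipping toward S (azimuth ≈ 184°).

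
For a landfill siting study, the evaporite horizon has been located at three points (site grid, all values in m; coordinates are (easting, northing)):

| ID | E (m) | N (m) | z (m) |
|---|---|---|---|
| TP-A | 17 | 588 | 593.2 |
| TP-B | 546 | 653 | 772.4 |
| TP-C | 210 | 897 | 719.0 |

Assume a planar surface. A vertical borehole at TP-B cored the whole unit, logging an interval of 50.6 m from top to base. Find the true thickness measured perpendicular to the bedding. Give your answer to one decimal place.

Let the plane be z = a·E + b·N + c.
TP-B−TP-A: 529a + 65b = 179.2;  TP-C−TP-A: 193a + 309b = 125.8.
Solving gives a = 0.31273, b = 0.21179.
|∇z| = √(a²+b²) = 0.37770, so dip δ = arctan(0.37770) = 20.69°.
True thickness = vertical thickness × cos δ = 50.6 × cos 20.69° = 47.3 m.

47.3 m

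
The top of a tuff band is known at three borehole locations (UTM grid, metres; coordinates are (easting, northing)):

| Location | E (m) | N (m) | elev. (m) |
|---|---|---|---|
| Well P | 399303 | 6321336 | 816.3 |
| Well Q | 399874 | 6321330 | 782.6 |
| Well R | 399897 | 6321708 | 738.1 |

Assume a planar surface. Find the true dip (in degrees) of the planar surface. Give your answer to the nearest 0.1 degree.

Two edge vectors: Well P→Well Q = (571, -6, -33.7), Well P→Well R = (594, 372, -78.2).
Normal n = (Well P→Well Q) × (Well P→Well R) = (13005.6, 24634.4, 215976).
So ∂z/∂E = −n_x/n_z = −0.06022 and ∂z/∂N = −n_y/n_z = −0.11406.
Gradient magnitude |∇z| = √(a² + b²) = √(0.00363 + 0.01301) = 0.12898.
True dip = arctan(0.12898) = 7.3°, dipping toward NNE (azimuth ≈ 028°).

7.3°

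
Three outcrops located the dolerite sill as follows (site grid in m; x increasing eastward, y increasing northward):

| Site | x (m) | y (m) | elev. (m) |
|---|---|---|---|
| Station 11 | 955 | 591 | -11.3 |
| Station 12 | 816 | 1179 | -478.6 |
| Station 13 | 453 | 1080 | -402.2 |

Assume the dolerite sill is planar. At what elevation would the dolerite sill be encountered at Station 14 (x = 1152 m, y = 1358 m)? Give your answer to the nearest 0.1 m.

-618.6 m

Two edge vectors: Station 11→Station 12 = (-139, 588, -467.3), Station 11→Station 13 = (-502, 489, -390.9).
Normal n = (Station 11→Station 12) × (Station 11→Station 13) = (-1339.5, 180249.5, 227205).
So ∂z/∂x = −n_x/n_z = 0.005896 and ∂z/∂y = −n_y/n_z = −0.793334.
Intercept c from Station 11: -11.3 − 5.63 + 468.86 = 451.93.
At (1152, 1358): z = 6.8 − 1077.3 + 451.93 = -618.6 m.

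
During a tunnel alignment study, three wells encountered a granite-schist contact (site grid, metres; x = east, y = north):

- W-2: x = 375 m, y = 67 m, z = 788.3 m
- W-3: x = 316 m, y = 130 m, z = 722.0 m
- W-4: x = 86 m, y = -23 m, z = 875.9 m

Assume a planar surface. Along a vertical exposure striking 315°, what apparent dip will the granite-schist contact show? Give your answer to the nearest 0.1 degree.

36.7°

Let the plane be z = a·x + b·y + c.
W-3−W-2: −59a + 63b = −66.3;  W-4−W-2: −289a − 90b = 87.6.
Solving gives a = 0.01906, b = −1.03453.
Unit vector along 315° is (sin 315°, cos 315°) = (-0.7071, 0.7071).
Slope in that direction = a·(-0.7071) + b·(0.7071) = −0.74500.
Apparent dip = arctan|0.74500| = 36.7° (true dip is 46.0°, so apparent ≤ true as expected).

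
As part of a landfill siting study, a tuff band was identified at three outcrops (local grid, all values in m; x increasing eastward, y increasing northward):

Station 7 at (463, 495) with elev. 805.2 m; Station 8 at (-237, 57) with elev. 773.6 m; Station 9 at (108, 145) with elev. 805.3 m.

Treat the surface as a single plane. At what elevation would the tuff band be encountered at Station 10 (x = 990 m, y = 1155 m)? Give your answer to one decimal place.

Let the plane be z = a·x + b·y + c.
Station 8−Station 7: −700a − 438b = −31.6;  Station 9−Station 7: −355a − 350b = 0.1.
Solving gives a = 0.124051, b = −0.126109.
Then c = 805.2 − a·463 − b·495 = 810.19.
At (990, 1155): z = 122.8 − 145.7 + 810.19 = 787.3 m.

787.3 m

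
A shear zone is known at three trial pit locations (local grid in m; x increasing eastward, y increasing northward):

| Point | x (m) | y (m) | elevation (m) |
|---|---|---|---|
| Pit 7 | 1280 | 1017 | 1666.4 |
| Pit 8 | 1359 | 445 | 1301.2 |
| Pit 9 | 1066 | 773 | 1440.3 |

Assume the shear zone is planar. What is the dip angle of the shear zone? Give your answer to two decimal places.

36.31°

Let the plane be z = a·x + b·y + c.
Pit 8−Pit 7: 79a − 572b = −365.2;  Pit 9−Pit 7: −214a − 244b = −226.1.
Solving gives a = 0.28387, b = 0.67767.
Gradient magnitude |∇z| = √(a² + b²) = √(0.08058 + 0.45923) = 0.73472.
True dip = arctan(0.73472) = 36.31°, dipping toward SSW (azimuth ≈ 203°).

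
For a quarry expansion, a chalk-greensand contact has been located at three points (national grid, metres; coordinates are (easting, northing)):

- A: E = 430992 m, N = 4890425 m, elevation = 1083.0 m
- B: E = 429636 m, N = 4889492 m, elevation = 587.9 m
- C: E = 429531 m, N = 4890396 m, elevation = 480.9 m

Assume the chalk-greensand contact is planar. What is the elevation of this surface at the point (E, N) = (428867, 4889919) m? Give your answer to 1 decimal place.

239.9 m

Two edge vectors: A→B = (-1356, -933, -495.1), A→C = (-1461, -29, -602.1).
Normal n = (A→B) × (A→C) = (547401.4, -93106.5, -1323789).
So ∂z/∂E = −n_x/n_z = 0.413511066 and ∂z/∂N = −n_y/n_z = −0.070333339.
Intercept c from A: 1083 − 178219.96 + 343959.92 = 166822.96.
At (428867, 4889919): z = 177341.3 − 343924.3 + 166822.96 = 239.9 m.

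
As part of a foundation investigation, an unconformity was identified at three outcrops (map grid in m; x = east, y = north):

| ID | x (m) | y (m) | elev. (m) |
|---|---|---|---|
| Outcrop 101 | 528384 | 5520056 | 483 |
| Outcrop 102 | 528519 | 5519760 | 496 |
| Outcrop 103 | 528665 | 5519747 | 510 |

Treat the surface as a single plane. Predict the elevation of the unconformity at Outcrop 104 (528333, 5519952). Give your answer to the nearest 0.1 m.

Let the plane be z = a·x + b·y + c.
Outcrop 102−Outcrop 101: 135a − 296b = 13;  Outcrop 103−Outcrop 101: 281a − 309b = 27.
Solving gives a = 0.095873230, b = −0.000192952.
Then c = 483 − a·528384 − b·5520056 = −49109.77.
At (528333, 5519952): z = 50653.0 − 1065.1 − 49109.77 = 478.1 m.

478.1 m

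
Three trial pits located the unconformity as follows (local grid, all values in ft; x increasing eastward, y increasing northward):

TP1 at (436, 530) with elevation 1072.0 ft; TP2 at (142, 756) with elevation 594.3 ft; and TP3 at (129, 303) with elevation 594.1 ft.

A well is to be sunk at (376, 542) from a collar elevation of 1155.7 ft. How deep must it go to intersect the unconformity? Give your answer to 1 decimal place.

179.6 ft

Two edge vectors: TP1→TP2 = (-294, 226, -477.7), TP1→TP3 = (-307, -227, -477.9).
Normal n = (TP1→TP2) × (TP1→TP3) = (-216443.3, 6151.3, 136120).
So ∂z/∂x = −n_x/n_z = 1.59009 and ∂z/∂y = −n_y/n_z = −0.04519.
Intercept c from TP1: 1072 − 693.28 + 23.95 = 402.67.
At (376, 542): z_contact = 597.87 − 24.49 + 402.67 = 976.05 ft.
Depth below ground = 1155.7 − 976.05 = 179.6 ft.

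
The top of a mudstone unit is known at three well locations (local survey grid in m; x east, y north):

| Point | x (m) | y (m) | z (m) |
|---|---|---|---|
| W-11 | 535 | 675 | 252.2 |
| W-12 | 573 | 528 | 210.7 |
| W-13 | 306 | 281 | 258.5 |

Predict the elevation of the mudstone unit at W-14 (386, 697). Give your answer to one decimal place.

Let the plane be z = a·x + b·y + c.
W-12−W-11: 38a − 147b = −41.5;  W-13−W-11: −229a − 394b = 6.3.
Solving gives a = −0.35524, b = 0.19048.
Then c = 252.2 − a·535 − b·675 = 313.68.
At (386, 697): z = −137.1 + 132.8 + 313.68 = 309.3 m.

309.3 m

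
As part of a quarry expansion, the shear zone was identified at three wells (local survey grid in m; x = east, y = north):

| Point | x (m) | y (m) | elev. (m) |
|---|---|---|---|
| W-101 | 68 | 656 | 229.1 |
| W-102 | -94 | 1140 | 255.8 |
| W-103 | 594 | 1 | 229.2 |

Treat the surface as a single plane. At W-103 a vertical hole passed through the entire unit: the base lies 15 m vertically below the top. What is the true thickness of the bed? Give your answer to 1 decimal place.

14.8 m

Let the plane be z = a·x + b·y + c.
W-102−W-101: −162a + 484b = 26.7;  W-103−W-101: 526a − 655b = 0.1.
Solving gives a = 0.11811, b = 0.09470.
|∇z| = √(a²+b²) = 0.15139, so dip δ = arctan(0.15139) = 8.61°.
True thickness = vertical thickness × cos δ = 15 × cos 8.61° = 14.8 m.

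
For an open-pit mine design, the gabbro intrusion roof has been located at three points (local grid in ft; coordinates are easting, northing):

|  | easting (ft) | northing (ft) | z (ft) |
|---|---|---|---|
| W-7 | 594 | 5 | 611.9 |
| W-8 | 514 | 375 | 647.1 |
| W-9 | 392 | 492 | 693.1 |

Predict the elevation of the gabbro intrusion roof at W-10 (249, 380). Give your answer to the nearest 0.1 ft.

742.7 ft

Let the plane be z = a·easting + b·northing + c.
W-8−W-7: −80a + 370b = 35.2;  W-9−W-7: −202a + 487b = 81.2.
Solving gives a = −0.36058, b = 0.01717.
Then c = 611.9 − a·594 − b·5 = 826.00.
At (249, 380): z = −89.8 + 6.5 + 826.00 = 742.7 ft.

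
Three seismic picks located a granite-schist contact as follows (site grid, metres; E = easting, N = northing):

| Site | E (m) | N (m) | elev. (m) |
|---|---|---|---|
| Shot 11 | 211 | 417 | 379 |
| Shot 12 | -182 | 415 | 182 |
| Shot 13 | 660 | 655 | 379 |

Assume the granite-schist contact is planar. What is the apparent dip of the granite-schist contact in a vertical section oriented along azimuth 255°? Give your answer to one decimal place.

Two edge vectors: Shot 11→Shot 12 = (-393, -2, -197), Shot 11→Shot 13 = (449, 238, 0).
Normal n = (Shot 11→Shot 12) × (Shot 11→Shot 13) = (46886, -88453, -92636).
So ∂z/∂E = −n_x/n_z = 0.50613 and ∂z/∂N = −n_y/n_z = −0.95484.
Unit vector along 255° is (sin 255°, cos 255°) = (-0.9659, -0.2588).
Slope in that direction = a·(-0.9659) + b·(-0.2588) = −0.24175.
Apparent dip = arctan|0.24175| = 13.6° (true dip is 47.2°, so apparent ≤ true as expected).

13.6°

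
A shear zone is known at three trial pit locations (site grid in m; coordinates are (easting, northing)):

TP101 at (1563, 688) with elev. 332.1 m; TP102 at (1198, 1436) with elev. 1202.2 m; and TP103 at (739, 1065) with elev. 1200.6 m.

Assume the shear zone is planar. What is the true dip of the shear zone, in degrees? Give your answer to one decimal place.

Let the plane be z = a·E + b·N + c.
TP102−TP101: −365a + 748b = 870.1;  TP103−TP101: −824a + 377b = 868.5.
Solving gives a = −0.67178, b = 0.83543.
Gradient magnitude |∇z| = √(a² + b²) = √(0.45128 + 0.69794) = 1.07202.
True dip = arctan(1.07202) = 47.0°, dipping toward SE (azimuth ≈ 141°).

47.0°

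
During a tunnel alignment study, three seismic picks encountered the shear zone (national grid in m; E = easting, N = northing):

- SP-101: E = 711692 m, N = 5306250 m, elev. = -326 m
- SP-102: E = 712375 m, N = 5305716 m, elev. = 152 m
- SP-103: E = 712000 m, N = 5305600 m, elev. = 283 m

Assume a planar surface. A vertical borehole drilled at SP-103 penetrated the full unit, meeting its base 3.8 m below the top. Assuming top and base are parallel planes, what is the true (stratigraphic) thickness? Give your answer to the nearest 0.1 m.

Let the plane be z = a·E + b·N + c.
SP-102−SP-101: 683a − 534b = 478;  SP-103−SP-101: 308a − 650b = 609.
Solving gives a = −0.05190, b = −0.96152.
|∇z| = √(a²+b²) = 0.96292, so dip δ = arctan(0.96292) = 43.92°.
True thickness = vertical thickness × cos δ = 3.8 × cos 43.92° = 2.7 m.

2.7 m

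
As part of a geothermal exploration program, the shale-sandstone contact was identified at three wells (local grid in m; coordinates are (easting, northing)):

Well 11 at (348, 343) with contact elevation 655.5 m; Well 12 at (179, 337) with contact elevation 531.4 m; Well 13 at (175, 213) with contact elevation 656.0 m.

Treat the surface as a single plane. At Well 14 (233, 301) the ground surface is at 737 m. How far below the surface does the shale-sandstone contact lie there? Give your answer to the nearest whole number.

Two edge vectors: Well 11→Well 12 = (-169, -6, -124.1), Well 11→Well 13 = (-173, -130, 0.5).
Normal n = (Well 11→Well 12) × (Well 11→Well 13) = (-16136, 21553.8, 20932).
So ∂z/∂E = −n_x/n_z = 0.77088 and ∂z/∂N = −n_y/n_z = −1.02971.
Intercept c from Well 11: 655.5 − 268.27 + 353.19 = 740.42.
At (233, 301): z_contact = 179.6 − 309.9 + 740.42 = 610.1 m.
Depth below ground = 737 − 610.1 = 127 m.

127 m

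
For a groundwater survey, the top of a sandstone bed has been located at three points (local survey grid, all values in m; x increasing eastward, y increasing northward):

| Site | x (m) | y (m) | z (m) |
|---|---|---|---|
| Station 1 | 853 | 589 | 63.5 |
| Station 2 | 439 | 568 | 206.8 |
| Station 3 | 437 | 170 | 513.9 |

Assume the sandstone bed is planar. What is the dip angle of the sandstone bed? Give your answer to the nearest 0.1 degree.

39.7°

Two edge vectors: Station 1→Station 2 = (-414, -21, 143.3), Station 1→Station 3 = (-416, -419, 450.4).
Normal n = (Station 1→Station 2) × (Station 1→Station 3) = (50584.3, 126852.8, 164730).
So ∂z/∂x = −n_x/n_z = −0.30707 and ∂z/∂y = −n_y/n_z = −0.77006.
Gradient magnitude |∇z| = √(a² + b²) = √(0.09429 + 0.59300) = 0.82903.
True dip = arctan(0.82903) = 39.7°, dipping toward NNE (azimuth ≈ 022°).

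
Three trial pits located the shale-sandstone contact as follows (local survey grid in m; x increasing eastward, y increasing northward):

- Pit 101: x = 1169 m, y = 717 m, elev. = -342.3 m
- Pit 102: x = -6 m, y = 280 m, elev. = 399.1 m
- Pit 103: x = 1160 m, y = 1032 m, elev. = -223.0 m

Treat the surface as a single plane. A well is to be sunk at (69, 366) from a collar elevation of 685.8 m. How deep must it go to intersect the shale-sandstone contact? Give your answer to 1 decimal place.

Let the plane be z = a·x + b·y + c.
Pit 102−Pit 101: −1175a − 437b = 741.4;  Pit 103−Pit 101: −9a + 315b = 119.3.
Solving gives a = −0.763719, b = 0.356910.
Then c = -342.3 − a·1169 − b·717 = 294.58.
At (69, 366): z_contact = −52.70 + 130.63 + 294.58 = 372.52 m.
Depth below ground = 685.8 − 372.52 = 313.3 m.

313.3 m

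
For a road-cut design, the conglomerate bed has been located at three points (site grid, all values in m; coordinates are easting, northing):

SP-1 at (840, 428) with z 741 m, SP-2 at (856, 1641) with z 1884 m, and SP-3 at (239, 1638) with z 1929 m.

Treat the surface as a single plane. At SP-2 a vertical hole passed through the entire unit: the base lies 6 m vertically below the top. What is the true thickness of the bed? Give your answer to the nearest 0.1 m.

Let the plane be z = a·easting + b·northing + c.
SP-2−SP-1: 16a + 1213b = 1143;  SP-3−SP-1: −601a + 1210b = 1188.
Solving gives a = −0.07752, b = 0.94331.
|∇z| = √(a²+b²) = 0.94649, so dip δ = arctan(0.94649) = 43.43°.
True thickness = vertical thickness × cos δ = 6 × cos 43.43° = 4.4 m.

4.4 m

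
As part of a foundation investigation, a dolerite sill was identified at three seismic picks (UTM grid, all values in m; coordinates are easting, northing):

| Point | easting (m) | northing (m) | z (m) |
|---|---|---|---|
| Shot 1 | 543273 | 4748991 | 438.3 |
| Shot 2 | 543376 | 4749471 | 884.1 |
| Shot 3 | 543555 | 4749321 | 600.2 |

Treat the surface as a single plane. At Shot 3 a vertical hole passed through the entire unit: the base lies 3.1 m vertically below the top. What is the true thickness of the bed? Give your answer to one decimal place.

Two edge vectors: Shot 1→Shot 2 = (103, 480, 445.8), Shot 1→Shot 3 = (282, 330, 161.9).
Normal n = (Shot 1→Shot 2) × (Shot 1→Shot 3) = (-69402, 109039.9, -101370).
So ∂z/∂easting = −n_x/n_z = −0.68464 and ∂z/∂northing = −n_y/n_z = 1.07566.
|∇z| = √(a²+b²) = 1.27506, so dip δ = arctan(1.27506) = 51.89°.
True thickness = vertical thickness × cos δ = 3.1 × cos 51.89° = 1.9 m.

1.9 m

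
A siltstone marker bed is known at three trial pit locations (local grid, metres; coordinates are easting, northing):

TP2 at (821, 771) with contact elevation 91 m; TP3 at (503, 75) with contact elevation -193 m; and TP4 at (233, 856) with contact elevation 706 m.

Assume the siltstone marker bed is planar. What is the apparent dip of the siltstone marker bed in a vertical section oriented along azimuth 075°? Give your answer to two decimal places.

34.18°

Two edge vectors: TP2→TP3 = (-318, -696, -284), TP2→TP4 = (-588, 85, 615).
Normal n = (TP2→TP3) × (TP2→TP4) = (-403900, 362562, -436278).
So ∂z/∂easting = −n_x/n_z = −0.92579 and ∂z/∂northing = −n_y/n_z = 0.83103.
Unit vector along 075° is (sin 75°, cos 75°) = (0.9659, 0.2588).
Slope in that direction = a·(0.9659) + b·(0.2588) = −0.67915.
Apparent dip = arctan|0.67915| = 34.18° (true dip is 51.2°, so apparent ≤ true as expected).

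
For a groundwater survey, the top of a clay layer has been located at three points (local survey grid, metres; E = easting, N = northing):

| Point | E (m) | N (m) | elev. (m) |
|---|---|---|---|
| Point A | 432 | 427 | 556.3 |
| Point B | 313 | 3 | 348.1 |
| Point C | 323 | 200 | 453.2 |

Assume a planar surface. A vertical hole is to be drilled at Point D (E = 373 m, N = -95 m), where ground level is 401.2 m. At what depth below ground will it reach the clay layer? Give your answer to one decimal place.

Let the plane be z = a·E + b·N + c.
Point B−Point A: −119a − 424b = −208.2;  Point C−Point A: −109a − 227b = −103.1.
Solving gives a = −0.18471, b = 0.54288.
Then c = 556.3 − a·432 − b·427 = 404.29.
At (373, -95): z_contact = −68.90 − 51.57 + 404.29 = 283.82 m.
Depth below ground = 401.2 − 283.82 = 117.4 m.

117.4 m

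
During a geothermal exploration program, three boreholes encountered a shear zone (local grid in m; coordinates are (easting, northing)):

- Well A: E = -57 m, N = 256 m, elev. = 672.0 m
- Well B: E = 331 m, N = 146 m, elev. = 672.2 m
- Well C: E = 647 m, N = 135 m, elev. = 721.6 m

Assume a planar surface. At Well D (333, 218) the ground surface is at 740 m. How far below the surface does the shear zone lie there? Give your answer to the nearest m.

Two edge vectors: Well A→Well B = (388, -110, 0.2), Well A→Well C = (704, -121, 49.6).
Normal n = (Well A→Well B) × (Well A→Well C) = (-5431.8, -19104, 30492).
So ∂z/∂E = −n_x/n_z = 0.17814 and ∂z/∂N = −n_y/n_z = 0.62652.
Intercept c from Well A: 672 + 10.15 − 160.39 = 521.76.
At (333, 218): z_contact = 59.3 + 136.6 + 521.76 = 717.7 m.
Depth below ground = 740 − 717.7 = 22 m.

22 m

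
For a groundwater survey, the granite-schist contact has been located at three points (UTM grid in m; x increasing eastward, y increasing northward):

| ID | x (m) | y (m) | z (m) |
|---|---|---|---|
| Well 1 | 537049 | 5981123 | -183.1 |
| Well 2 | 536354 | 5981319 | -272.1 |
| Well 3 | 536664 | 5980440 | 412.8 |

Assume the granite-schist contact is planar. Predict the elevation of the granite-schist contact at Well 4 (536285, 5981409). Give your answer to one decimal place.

-338.4 m

Let the plane be z = a·x + b·y + c.
Well 2−Well 1: −695a + 196b = −89;  Well 3−Well 1: −385a − 683b = 595.9.
Solving gives a = −0.101808432, b = −0.815086023.
Then c = -183.1 − a·537049 − b·5981123 = 4929622.77.
At (536285, 5981409): z = −54598.3 − 4875362.9 + 4929622.77 = -338.4 m.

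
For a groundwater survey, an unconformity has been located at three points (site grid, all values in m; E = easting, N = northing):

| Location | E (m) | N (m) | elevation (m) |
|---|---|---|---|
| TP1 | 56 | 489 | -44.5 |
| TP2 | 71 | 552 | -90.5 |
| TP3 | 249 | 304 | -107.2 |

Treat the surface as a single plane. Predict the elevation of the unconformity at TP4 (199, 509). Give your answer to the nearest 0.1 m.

-174.4 m

Two edge vectors: TP1→TP2 = (15, 63, -46), TP1→TP3 = (193, -185, -62.7).
Normal n = (TP1→TP2) × (TP1→TP3) = (-12460.1, -7937.5, -14934).
So ∂z/∂E = −n_x/n_z = −0.83434 and ∂z/∂N = −n_y/n_z = −0.53151.
Intercept c from TP1: -44.5 + 46.72 + 259.91 = 262.13.
At (199, 509): z = −166.0 − 270.5 + 262.13 = -174.4 m.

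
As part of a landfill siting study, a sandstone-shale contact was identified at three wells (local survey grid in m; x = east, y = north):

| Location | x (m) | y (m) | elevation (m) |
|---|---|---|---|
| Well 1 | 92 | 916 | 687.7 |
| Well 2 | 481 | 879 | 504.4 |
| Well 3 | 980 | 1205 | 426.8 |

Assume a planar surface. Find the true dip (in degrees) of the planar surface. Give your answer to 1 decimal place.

31.1°

Let the plane be z = a·x + b·y + c.
Well 2−Well 1: 389a − 37b = −183.3;  Well 3−Well 1: 888a + 289b = −260.9.
Solving gives a = −0.43109, b = 0.42182.
Gradient magnitude |∇z| = √(a² + b²) = √(0.18584 + 0.17793) = 0.60313.
True dip = arctan(0.60313) = 31.1°, dipping toward SE (azimuth ≈ 134°).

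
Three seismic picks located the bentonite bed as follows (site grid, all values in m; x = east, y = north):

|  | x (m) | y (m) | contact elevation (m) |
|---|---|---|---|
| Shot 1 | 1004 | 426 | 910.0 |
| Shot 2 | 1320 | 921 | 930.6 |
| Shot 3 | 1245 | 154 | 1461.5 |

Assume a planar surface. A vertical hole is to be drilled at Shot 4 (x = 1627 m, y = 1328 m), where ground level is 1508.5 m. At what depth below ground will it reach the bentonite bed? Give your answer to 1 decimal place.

496.9 m

Let the plane be z = a·x + b·y + c.
Shot 2−Shot 1: 316a + 495b = 20.6;  Shot 3−Shot 1: 241a − 272b = 551.5.
Solving gives a = 1.357368, b = −0.824906.
Then c = 910 − a·1004 − b·426 = −101.39.
At (1627, 1328): z_contact = 2208.44 − 1095.47 − 101.39 = 1011.58 m.
Depth below ground = 1508.5 − 1011.58 = 496.9 m.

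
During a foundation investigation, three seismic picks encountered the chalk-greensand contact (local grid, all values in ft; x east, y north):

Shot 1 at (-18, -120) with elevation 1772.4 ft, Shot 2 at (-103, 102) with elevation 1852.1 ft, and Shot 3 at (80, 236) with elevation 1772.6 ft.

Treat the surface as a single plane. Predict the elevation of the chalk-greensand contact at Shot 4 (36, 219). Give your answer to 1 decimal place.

1794.0 ft

Two edge vectors: Shot 1→Shot 2 = (-85, 222, 79.7), Shot 1→Shot 3 = (98, 356, 0.2).
Normal n = (Shot 1→Shot 2) × (Shot 1→Shot 3) = (-28328.8, 7827.6, -52016).
So ∂z/∂x = −n_x/n_z = −0.54462 and ∂z/∂y = −n_y/n_z = 0.15048.
Intercept c from Shot 1: 1772.4 − 9.80 + 18.06 = 1780.66.
At (36, 219): z = −19.6 + 33.0 + 1780.66 = 1794.0 ft.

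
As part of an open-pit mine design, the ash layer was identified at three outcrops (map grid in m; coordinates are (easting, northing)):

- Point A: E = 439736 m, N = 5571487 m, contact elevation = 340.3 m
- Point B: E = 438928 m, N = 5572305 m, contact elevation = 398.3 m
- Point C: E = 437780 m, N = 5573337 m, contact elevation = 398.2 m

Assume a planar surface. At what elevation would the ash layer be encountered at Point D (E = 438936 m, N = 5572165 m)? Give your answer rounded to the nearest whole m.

314 m

Let the plane be z = a·E + b·N + c.
Point B−Point A: −808a + 818b = 58;  Point C−Point A: −1956a + 1850b = 57.9.
Solving gives a = 0.56970763, b = 0.63364763.
Then c = 340.3 − a·439736 − b·5571487 = −3780540.19.
At (438936, 5572165): z = 250065.2 + 3530789.2 − 3780540.19 = 314.1 m.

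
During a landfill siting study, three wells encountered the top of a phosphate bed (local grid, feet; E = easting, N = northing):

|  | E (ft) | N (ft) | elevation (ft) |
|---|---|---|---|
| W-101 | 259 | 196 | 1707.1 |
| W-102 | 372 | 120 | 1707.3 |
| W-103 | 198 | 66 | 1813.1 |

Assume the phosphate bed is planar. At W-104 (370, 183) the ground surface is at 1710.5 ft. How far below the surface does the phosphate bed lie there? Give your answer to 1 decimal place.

41.5 ft

Let the plane be z = a·E + b·N + c.
W-102−W-101: 113a − 76b = 0.2;  W-103−W-101: −61a − 130b = 106.
Solving gives a = −0.41550, b = −0.62042.
Then c = 1707.1 − a·259 − b·196 = 1936.32.
At (370, 183): z_contact = −153.74 − 113.54 + 1936.32 = 1669.04 ft.
Depth below ground = 1710.5 − 1669.04 = 41.5 ft.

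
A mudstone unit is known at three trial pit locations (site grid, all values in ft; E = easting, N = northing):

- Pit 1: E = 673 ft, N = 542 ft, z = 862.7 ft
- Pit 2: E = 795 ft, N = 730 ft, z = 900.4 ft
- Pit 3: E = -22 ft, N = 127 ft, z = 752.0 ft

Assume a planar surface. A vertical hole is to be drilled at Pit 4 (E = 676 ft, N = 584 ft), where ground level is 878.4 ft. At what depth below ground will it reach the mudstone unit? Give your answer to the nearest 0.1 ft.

Two edge vectors: Pit 1→Pit 2 = (122, 188, 37.7), Pit 1→Pit 3 = (-695, -415, -110.7).
Normal n = (Pit 1→Pit 2) × (Pit 1→Pit 3) = (-5166.1, -12696.1, 80030).
So ∂z/∂E = −n_x/n_z = 0.06455 and ∂z/∂N = −n_y/n_z = 0.15864.
Intercept c from Pit 1: 862.7 − 43.44 − 85.98 = 733.27.
At (676, 584): z_contact = 43.64 + 92.65 + 733.27 = 869.56 ft.
Depth below ground = 878.4 − 869.56 = 8.8 ft.

8.8 ft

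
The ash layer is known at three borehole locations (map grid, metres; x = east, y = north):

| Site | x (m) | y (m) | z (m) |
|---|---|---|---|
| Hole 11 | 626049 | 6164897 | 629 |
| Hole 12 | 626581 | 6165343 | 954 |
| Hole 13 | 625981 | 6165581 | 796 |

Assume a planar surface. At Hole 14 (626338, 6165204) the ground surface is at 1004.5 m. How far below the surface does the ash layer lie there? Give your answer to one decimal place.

Let the plane be z = a·x + b·y + c.
Hole 12−Hole 11: 532a + 446b = 325;  Hole 13−Hole 11: −68a + 684b = 167.
Solving gives a = 0.374967023, b = 0.281429470.
Then c = 629 − a·626049 − b·6164897 = −1969102.43.
At (626338, 6165204): z_contact = 234856.10 + 1735070.10 − 1969102.43 = 823.76 m.
Depth below ground = 1004.5 − 823.76 = 180.7 m.

180.7 m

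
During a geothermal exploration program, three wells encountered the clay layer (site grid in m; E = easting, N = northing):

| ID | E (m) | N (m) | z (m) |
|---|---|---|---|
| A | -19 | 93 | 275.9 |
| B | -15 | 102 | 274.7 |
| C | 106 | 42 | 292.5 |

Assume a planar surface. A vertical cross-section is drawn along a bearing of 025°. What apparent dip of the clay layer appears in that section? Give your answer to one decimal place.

Two edge vectors: A→B = (4, 9, -1.2), A→C = (125, -51, 16.6).
Normal n = (A→B) × (A→C) = (88.2, -216.4, -1329).
So ∂z/∂E = −n_x/n_z = 0.06637 and ∂z/∂N = −n_y/n_z = −0.16283.
Unit vector along 025° is (sin 25°, cos 25°) = (0.4226, 0.9063).
Slope in that direction = a·(0.4226) + b·(0.9063) = −0.11953.
Apparent dip = arctan|0.11953| = 6.8° (true dip is 10.0°, so apparent ≤ true as expected).

6.8°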